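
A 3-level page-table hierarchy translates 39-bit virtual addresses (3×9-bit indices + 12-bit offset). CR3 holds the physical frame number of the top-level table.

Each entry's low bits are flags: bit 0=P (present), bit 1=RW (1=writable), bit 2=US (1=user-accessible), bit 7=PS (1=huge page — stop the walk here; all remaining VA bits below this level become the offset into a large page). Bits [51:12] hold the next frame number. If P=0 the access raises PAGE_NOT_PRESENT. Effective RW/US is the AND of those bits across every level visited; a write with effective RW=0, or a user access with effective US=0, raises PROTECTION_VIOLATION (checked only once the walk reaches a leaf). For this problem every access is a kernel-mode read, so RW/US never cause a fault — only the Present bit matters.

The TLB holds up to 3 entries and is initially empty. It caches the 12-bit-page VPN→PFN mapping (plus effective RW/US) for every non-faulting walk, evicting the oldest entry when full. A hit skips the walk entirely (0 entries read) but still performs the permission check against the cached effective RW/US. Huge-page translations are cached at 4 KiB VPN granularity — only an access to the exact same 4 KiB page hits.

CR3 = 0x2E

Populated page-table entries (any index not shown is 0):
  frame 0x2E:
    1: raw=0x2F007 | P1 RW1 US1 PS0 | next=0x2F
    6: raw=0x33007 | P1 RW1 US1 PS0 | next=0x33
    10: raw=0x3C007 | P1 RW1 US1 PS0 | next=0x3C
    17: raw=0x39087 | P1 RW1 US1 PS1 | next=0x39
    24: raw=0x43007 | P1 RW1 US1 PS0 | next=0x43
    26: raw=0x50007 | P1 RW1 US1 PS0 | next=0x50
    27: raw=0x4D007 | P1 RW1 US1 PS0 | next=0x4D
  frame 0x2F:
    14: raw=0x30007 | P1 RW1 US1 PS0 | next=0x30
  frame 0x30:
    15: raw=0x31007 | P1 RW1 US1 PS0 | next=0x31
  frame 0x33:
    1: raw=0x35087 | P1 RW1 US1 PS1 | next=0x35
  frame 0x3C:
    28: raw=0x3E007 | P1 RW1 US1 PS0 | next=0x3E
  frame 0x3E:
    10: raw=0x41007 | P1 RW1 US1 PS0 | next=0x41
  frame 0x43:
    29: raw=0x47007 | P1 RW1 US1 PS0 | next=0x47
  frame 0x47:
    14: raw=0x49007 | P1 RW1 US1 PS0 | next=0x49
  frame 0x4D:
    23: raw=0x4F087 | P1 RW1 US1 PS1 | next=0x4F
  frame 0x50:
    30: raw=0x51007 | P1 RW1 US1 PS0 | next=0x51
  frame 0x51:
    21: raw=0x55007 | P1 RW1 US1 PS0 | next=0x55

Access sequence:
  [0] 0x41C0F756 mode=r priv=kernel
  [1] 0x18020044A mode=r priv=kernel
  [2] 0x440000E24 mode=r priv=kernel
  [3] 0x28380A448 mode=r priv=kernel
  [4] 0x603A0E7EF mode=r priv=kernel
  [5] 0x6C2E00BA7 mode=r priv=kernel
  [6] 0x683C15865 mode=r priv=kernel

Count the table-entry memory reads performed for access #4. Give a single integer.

Trace:
#0 VA=0x41C0F756 (r,kernel):
  L0: frame=0x2E idx=1 entry=0x2F007 [P=1 RW=1 US=1 PS=0]
  L1: frame=0x2F idx=14 entry=0x30007 [P=1 RW=1 US=1 PS=0]
  L2: frame=0x30 idx=15 entry=0x31007 [P=1 RW=1 US=1 PS=0]
  ⇒ phys 0x31756  [3 reads]
#1 VA=0x18020044A (r,kernel):
  L0: frame=0x2E idx=6 entry=0x33007 [P=1 RW=1 US=1 PS=0]
  L1: frame=0x33 idx=1 entry=0x35087 [P=1 RW=1 US=1 PS=1]
  ⇒ phys 0x3544A (huge @L1)  [2 reads]
#2 VA=0x440000E24 (r,kernel):
  L0: frame=0x2E idx=17 entry=0x39087 [P=1 RW=1 US=1 PS=1]
  ⇒ phys 0x39E24 (huge @L0)  [1 reads]
#3 VA=0x28380A448 (r,kernel):
  L0: frame=0x2E idx=10 entry=0x3C007 [P=1 RW=1 US=1 PS=0]
  L1: frame=0x3C idx=28 entry=0x3E007 [P=1 RW=1 US=1 PS=0]
  L2: frame=0x3E idx=10 entry=0x41007 [P=1 RW=1 US=1 PS=0]
  ⇒ phys 0x41448  [3 reads]
#4 VA=0x603A0E7EF (r,kernel):
  L0: frame=0x2E idx=24 entry=0x43007 [P=1 RW=1 US=1 PS=0]
  L1: frame=0x43 idx=29 entry=0x47007 [P=1 RW=1 US=1 PS=0]
  L2: frame=0x47 idx=14 entry=0x49007 [P=1 RW=1 US=1 PS=0]
  ⇒ phys 0x497EF  [3 reads]
#5 VA=0x6C2E00BA7 (r,kernel):
  L0: frame=0x2E idx=27 entry=0x4D007 [P=1 RW=1 US=1 PS=0]
  L1: frame=0x4D idx=23 entry=0x4F087 [P=1 RW=1 US=1 PS=1]
  ⇒ phys 0x4FBA7 (huge @L1)  [2 reads]
#6 VA=0x683C15865 (r,kernel):
  L0: frame=0x2E idx=26 entry=0x50007 [P=1 RW=1 US=1 PS=0]
  L1: frame=0x50 idx=30 entry=0x51007 [P=1 RW=1 US=1 PS=0]
  L2: frame=0x51 idx=21 entry=0x55007 [P=1 RW=1 US=1 PS=0]
  ⇒ phys 0x55865  [3 reads]

Entries read for #4: 3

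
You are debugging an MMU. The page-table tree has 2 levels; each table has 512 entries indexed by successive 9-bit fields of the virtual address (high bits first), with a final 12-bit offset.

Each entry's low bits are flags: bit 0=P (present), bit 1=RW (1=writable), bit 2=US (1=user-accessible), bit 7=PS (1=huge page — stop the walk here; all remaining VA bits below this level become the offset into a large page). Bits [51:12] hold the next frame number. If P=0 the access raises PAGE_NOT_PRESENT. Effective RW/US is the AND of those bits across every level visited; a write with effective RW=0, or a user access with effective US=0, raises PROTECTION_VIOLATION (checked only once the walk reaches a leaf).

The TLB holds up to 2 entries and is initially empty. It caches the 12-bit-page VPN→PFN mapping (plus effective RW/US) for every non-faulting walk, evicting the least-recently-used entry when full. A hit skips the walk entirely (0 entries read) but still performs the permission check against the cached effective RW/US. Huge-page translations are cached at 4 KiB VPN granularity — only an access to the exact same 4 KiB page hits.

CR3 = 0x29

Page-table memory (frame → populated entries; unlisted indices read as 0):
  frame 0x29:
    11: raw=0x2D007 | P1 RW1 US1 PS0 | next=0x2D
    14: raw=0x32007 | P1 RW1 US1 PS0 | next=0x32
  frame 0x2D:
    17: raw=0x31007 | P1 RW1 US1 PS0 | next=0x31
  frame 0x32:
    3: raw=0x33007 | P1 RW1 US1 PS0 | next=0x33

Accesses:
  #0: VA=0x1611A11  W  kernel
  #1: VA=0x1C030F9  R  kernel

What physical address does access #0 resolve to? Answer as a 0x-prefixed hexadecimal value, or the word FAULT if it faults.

Per-access translation:
#0 VA=0x1611A11 (w,kernel):
  lvl0: tbl 0x29, slot 11 ⇒ 0x2D007 (P1/RW1/US1/PS0)
  lvl1: tbl 0x2D, slot 17 ⇒ 0x31007 (P1/RW1/US1/PS0)
  → PA=0x31A11  (2 entries read)
#1 VA=0x1C030F9 (r,kernel):
  lvl0: tbl 0x29, slot 14 ⇒ 0x32007 (P1/RW1/US1/PS0)
  lvl1: tbl 0x32, slot 3 ⇒ 0x33007 (P1/RW1/US1/PS0)
  → PA=0x330F9  (2 entries read)

Access #0 PA: 0x31A11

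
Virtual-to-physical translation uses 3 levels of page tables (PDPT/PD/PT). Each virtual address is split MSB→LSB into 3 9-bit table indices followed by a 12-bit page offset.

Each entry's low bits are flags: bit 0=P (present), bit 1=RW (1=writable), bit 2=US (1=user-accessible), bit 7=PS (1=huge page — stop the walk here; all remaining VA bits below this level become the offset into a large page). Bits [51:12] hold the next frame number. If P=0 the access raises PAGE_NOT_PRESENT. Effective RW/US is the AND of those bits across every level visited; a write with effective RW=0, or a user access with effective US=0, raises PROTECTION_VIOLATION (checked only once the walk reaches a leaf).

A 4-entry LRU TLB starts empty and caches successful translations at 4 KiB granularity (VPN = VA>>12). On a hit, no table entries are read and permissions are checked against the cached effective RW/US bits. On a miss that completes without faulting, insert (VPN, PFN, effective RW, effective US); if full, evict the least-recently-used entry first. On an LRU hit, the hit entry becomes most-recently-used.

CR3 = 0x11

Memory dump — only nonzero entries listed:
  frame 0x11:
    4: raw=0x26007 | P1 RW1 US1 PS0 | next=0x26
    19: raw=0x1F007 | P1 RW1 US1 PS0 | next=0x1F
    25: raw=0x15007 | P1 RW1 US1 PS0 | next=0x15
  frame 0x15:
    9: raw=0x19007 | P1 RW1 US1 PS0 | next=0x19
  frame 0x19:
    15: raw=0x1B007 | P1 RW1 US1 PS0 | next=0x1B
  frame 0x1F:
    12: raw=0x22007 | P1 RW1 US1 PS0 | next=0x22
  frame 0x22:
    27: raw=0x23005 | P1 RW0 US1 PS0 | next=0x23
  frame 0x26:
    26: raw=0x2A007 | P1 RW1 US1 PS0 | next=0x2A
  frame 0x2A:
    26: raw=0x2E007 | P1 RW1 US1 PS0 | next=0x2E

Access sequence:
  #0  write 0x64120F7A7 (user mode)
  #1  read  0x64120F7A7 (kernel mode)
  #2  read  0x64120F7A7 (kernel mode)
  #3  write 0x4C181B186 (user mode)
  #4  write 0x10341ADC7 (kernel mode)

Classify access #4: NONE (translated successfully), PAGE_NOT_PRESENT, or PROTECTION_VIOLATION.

Per-access translation:
#0 VA=0x64120F7A7 (w,user):
  [0] read 0x11 idx=25: raw=0x15007 flags P=1 W=1 U=1 S=0
  [1] read 0x15 idx=9: raw=0x19007 flags P=1 W=1 U=1 S=0
  [2] read 0x19 idx=15: raw=0x1B007 flags P=1 W=1 U=1 S=0
  ✓ 0x1B7A7  — 3 lookups
#1 VA=0x64120F7A7 (r,kernel):
  TLB hit vpn=0x64120F → PA=0x1B7A7
#2 VA=0x64120F7A7 (r,kernel):
  TLB hit vpn=0x64120F → PA=0x1B7A7
#3 VA=0x4C181B186 (w,user):
  [0] read 0x11 idx=19: raw=0x1F007 flags P=1 W=1 U=1 S=0
  [1] read 0x1F idx=12: raw=0x22007 flags P=1 W=1 U=1 S=0
  [2] read 0x22 idx=27: raw=0x23005 flags P=1 W=0 U=1 S=0
  ⇒ fault: PROTECTION_VIOLATION  — 3 lookups
#4 VA=0x10341ADC7 (w,kernel):
  [0] read 0x11 idx=4: raw=0x26007 flags P=1 W=1 U=1 S=0
  [1] read 0x26 idx=26: raw=0x2A007 flags P=1 W=1 U=1 S=0
  [2] read 0x2A idx=26: raw=0x2E007 flags P=1 W=1 U=1 S=0
  ✓ 0x2EDC7  — 3 lookups

Access #4 fault: NONE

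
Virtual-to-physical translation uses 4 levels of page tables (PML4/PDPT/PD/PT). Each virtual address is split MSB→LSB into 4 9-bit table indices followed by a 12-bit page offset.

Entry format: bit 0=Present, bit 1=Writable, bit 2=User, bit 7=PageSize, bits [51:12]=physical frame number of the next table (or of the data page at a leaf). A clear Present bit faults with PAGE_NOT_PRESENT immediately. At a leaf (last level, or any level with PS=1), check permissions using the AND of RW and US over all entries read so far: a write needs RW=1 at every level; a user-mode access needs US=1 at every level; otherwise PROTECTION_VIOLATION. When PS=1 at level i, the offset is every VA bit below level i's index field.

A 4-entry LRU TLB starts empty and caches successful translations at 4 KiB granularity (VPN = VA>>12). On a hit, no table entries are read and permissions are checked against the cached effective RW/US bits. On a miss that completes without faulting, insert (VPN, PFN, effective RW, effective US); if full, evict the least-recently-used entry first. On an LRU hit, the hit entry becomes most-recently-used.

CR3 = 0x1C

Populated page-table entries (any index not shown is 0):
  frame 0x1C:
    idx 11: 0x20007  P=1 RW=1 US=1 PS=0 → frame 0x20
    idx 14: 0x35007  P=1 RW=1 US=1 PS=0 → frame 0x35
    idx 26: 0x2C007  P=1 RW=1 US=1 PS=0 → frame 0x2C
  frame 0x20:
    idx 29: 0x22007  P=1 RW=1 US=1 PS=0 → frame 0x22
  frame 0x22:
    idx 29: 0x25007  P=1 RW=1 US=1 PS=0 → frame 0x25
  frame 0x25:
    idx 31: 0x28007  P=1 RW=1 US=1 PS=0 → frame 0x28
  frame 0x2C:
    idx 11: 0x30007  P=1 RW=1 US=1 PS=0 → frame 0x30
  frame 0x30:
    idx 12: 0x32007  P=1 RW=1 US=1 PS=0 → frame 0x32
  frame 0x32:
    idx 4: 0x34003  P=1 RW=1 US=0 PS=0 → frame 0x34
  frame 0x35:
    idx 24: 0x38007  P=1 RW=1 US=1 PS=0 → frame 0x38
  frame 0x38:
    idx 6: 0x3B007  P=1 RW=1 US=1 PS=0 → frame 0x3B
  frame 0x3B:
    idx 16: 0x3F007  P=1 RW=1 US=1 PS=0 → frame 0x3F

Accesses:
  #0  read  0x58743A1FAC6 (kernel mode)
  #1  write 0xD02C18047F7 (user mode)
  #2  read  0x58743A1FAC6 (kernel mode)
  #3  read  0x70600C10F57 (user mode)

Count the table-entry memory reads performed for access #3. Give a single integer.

Walk each access:
#0 VA=0x58743A1FAC6 (r,kernel):
  L0 @0x1C[11] → 0x20007  P=1,RW=1,US=1,PS=0
  L1 @0x20[29] → 0x22007  P=1,RW=1,US=1,PS=0
  L2 @0x22[29] → 0x25007  P=1,RW=1,US=1,PS=0
  L3 @0x25[31] → 0x28007  P=1,RW=1,US=1,PS=0
  ⇒ phys 0x28AC6  [4 reads]
#1 VA=0xD02C18047F7 (w,user):
  L0 @0x1C[26] → 0x2C007  P=1,RW=1,US=1,PS=0
  L1 @0x2C[11] → 0x30007  P=1,RW=1,US=1,PS=0
  L2 @0x30[12] → 0x32007  P=1,RW=1,US=1,PS=0
  L3 @0x32[4] → 0x34003  P=1,RW=1,US=0,PS=0
  ⇒ fault: PROTECTION_VIOLATION  — 4 lookups
#2 VA=0x58743A1FAC6 (r,kernel):
  TLB hit vpn=0x58743A1F → PA=0x28AC6
#3 VA=0x70600C10F57 (r,user):
  L0 @0x1C[14] → 0x35007  P=1,RW=1,US=1,PS=0
  L1 @0x35[24] → 0x38007  P=1,RW=1,US=1,PS=0
  L2 @0x38[6] → 0x3B007  P=1,RW=1,US=1,PS=0
  L3 @0x3B[16] → 0x3F007  P=1,RW=1,US=1,PS=0
  ⇒ phys 0x3FF57  [4 reads]

Entries read for #3: 4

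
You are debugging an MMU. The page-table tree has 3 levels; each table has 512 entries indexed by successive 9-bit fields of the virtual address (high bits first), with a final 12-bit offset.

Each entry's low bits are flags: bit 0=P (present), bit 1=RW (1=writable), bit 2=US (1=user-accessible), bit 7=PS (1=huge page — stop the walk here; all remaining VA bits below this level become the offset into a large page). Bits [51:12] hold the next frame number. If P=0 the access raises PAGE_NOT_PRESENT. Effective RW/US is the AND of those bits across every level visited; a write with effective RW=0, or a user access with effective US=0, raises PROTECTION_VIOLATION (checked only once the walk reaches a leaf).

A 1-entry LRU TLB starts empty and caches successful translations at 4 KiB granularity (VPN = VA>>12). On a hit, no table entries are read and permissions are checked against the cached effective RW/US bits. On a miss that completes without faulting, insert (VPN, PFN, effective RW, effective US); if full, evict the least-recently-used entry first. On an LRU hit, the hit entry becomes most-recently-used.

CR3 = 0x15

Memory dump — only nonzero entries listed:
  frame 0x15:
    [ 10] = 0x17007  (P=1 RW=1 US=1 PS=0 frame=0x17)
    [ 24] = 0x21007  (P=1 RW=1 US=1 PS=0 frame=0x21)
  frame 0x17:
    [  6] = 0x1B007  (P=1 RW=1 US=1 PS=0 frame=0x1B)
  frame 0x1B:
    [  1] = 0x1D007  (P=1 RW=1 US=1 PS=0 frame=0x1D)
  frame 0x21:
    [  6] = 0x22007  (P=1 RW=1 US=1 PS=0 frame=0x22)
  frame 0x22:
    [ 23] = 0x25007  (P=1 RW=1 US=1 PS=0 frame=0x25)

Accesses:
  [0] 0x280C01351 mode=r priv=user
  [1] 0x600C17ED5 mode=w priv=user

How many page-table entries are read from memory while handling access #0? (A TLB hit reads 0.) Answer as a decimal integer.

Per-access translation:
#0 VA=0x280C01351 (r,user):
  L0: frame=0x15 idx=10 entry=0x17007 [P=1 RW=1 US=1 PS=0]
  L1: frame=0x17 idx=6 entry=0x1B007 [P=1 RW=1 US=1 PS=0]
  L2: frame=0x1B idx=1 entry=0x1D007 [P=1 RW=1 US=1 PS=0]
  ⇒ phys 0x1D351  [3 reads]
#1 VA=0x600C17ED5 (w,user):
  L0: frame=0x15 idx=24 entry=0x21007 [P=1 RW=1 US=1 PS=0]
  L1: frame=0x21 idx=6 entry=0x22007 [P=1 RW=1 US=1 PS=0]
  L2: frame=0x22 idx=23 entry=0x25007 [P=1 RW=1 US=1 PS=0]
  ⇒ phys 0x25ED5  [3 reads]

Entries read for #0: 3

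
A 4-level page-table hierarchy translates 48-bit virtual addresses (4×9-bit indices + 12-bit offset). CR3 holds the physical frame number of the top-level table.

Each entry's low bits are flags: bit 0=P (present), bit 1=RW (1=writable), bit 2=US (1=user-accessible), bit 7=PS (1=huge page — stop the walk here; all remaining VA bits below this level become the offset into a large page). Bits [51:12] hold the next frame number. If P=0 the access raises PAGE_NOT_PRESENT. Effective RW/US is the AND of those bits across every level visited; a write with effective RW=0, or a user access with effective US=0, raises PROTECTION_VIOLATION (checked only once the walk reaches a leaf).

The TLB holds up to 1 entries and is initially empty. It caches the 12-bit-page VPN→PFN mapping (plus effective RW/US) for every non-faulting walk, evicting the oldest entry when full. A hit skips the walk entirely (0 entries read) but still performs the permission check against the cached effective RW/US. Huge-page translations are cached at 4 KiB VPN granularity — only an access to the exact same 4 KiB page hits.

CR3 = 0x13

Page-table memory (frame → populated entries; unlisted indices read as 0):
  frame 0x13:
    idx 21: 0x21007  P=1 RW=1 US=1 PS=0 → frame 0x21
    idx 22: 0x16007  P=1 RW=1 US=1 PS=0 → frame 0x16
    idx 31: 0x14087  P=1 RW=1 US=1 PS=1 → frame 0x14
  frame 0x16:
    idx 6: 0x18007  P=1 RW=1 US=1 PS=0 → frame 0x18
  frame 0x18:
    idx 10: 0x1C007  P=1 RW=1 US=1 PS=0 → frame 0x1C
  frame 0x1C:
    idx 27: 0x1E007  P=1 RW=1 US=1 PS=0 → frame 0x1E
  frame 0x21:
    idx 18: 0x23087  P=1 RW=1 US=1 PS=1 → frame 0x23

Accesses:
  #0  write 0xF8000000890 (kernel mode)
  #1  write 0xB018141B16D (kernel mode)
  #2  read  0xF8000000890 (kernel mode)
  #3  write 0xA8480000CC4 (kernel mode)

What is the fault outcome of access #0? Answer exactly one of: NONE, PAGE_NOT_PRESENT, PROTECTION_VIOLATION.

Trace:
#0 VA=0xF8000000890 (w,kernel):
  L0: frame=0x13 idx=31 entry=0x14087 [P=1 RW=1 US=1 PS=1]
  → PA=0x14890 (huge @L0)  (1 entries read)
#1 VA=0xB018141B16D (w,kernel):
  L0: frame=0x13 idx=22 entry=0x16007 [P=1 RW=1 US=1 PS=0]
  L1: frame=0x16 idx=6 entry=0x18007 [P=1 RW=1 US=1 PS=0]
  L2: frame=0x18 idx=10 entry=0x1C007 [P=1 RW=1 US=1 PS=0]
  L3: frame=0x1C idx=27 entry=0x1E007 [P=1 RW=1 US=1 PS=0]
  → PA=0x1E16D  (4 entries read)
#2 VA=0xF8000000890 (r,kernel):
  L0: frame=0x13 idx=31 entry=0x14087 [P=1 RW=1 US=1 PS=1]
  → PA=0x14890 (huge @L0)  (1 entries read)
#3 VA=0xA8480000CC4 (w,kernel):
  L0: frame=0x13 idx=21 entry=0x21007 [P=1 RW=1 US=1 PS=0]
  L1: frame=0x21 idx=18 entry=0x23087 [P=1 RW=1 US=1 PS=1]
  → PA=0x23CC4 (huge @L1)  (2 entries read)

Access #0 fault: NONE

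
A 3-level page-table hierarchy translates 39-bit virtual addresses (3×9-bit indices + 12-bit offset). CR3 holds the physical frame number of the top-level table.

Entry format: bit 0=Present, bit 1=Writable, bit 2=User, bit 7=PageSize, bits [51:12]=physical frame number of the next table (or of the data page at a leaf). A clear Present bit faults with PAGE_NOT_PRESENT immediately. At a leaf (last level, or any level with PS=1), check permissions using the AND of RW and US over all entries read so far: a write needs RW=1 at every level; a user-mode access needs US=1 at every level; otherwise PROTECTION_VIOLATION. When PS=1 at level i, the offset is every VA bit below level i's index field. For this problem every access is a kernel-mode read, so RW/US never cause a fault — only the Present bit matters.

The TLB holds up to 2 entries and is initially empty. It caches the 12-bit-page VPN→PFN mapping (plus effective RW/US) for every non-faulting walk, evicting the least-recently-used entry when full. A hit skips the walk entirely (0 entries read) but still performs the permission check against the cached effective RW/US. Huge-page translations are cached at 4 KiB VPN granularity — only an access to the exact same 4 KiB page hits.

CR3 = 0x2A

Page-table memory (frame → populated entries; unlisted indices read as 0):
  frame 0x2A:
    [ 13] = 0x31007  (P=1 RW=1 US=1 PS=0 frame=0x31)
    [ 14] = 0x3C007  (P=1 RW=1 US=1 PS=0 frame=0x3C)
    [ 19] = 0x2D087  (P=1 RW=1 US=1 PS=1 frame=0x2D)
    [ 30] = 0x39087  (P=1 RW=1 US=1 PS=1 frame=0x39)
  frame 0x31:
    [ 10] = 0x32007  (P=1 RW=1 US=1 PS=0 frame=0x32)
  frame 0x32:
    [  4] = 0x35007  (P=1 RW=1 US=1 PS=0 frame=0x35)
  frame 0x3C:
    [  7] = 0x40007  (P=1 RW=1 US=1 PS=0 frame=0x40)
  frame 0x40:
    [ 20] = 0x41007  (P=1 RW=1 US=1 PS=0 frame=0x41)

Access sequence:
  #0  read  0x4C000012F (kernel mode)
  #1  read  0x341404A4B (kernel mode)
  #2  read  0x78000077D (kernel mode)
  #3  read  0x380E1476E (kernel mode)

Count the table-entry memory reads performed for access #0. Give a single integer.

Walk each access:
#0 VA=0x4C000012F (r,kernel):
  lvl0: tbl 0x2A, slot 19 ⇒ 0x2D087 (P1/RW1/US1/PS1)
  → PA=0x2D12F (huge @L0)  (1 entries read)
#1 VA=0x341404A4B (r,kernel):
  lvl0: tbl 0x2A, slot 13 ⇒ 0x31007 (P1/RW1/US1/PS0)
  lvl1: tbl 0x31, slot 10 ⇒ 0x32007 (P1/RW1/US1/PS0)
  lvl2: tbl 0x32, slot 4 ⇒ 0x35007 (P1/RW1/US1/PS0)
  → PA=0x35A4B  (3 entries read)
#2 VA=0x78000077D (r,kernel):
  lvl0: tbl 0x2A, slot 30 ⇒ 0x39087 (P1/RW1/US1/PS1)
  → PA=0x3977D (huge @L0)  (1 entries read)
#3 VA=0x380E1476E (r,kernel):
  lvl0: tbl 0x2A, slot 14 ⇒ 0x3C007 (P1/RW1/US1/PS0)
  lvl1: tbl 0x3C, slot 7 ⇒ 0x40007 (P1/RW1/US1/PS0)
  lvl2: tbl 0x40, slot 20 ⇒ 0x41007 (P1/RW1/US1/PS0)
  → PA=0x4176E  (3 entries read)

Entries read for #0: 1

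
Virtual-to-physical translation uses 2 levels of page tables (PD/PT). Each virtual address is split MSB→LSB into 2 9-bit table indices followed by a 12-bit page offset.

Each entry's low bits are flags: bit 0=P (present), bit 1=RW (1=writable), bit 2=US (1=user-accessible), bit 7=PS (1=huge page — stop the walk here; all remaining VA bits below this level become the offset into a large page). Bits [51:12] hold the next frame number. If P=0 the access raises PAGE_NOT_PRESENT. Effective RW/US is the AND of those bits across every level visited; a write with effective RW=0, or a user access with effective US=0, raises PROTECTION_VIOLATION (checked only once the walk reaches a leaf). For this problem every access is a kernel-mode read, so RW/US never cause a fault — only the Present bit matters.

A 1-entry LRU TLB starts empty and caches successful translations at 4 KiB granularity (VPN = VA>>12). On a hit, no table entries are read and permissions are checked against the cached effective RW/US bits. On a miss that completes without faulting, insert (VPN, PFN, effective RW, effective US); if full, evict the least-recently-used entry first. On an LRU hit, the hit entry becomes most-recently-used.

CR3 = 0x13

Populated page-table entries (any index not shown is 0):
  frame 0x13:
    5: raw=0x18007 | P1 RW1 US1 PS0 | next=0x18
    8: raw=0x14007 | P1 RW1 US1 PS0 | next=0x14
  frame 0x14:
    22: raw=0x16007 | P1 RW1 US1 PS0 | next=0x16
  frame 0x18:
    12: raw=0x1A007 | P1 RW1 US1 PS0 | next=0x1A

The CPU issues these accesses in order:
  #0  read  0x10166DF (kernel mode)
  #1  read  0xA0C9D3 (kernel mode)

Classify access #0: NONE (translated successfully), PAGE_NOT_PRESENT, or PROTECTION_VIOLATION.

Per-access translation:
#0 VA=0x10166DF (r,kernel):
  L0: frame=0x13 idx=8 entry=0x14007 [P=1 RW=1 US=1 PS=0]
  L1: frame=0x14 idx=22 entry=0x16007 [P=1 RW=1 US=1 PS=0]
  ✓ 0x166DF  — 2 lookups
#1 VA=0xA0C9D3 (r,kernel):
  L0: frame=0x13 idx=5 entry=0x18007 [P=1 RW=1 US=1 PS=0]
  L1: frame=0x18 idx=12 entry=0x1A007 [P=1 RW=1 US=1 PS=0]
  ✓ 0x1A9D3  — 2 lookups

Access #0 fault: NONE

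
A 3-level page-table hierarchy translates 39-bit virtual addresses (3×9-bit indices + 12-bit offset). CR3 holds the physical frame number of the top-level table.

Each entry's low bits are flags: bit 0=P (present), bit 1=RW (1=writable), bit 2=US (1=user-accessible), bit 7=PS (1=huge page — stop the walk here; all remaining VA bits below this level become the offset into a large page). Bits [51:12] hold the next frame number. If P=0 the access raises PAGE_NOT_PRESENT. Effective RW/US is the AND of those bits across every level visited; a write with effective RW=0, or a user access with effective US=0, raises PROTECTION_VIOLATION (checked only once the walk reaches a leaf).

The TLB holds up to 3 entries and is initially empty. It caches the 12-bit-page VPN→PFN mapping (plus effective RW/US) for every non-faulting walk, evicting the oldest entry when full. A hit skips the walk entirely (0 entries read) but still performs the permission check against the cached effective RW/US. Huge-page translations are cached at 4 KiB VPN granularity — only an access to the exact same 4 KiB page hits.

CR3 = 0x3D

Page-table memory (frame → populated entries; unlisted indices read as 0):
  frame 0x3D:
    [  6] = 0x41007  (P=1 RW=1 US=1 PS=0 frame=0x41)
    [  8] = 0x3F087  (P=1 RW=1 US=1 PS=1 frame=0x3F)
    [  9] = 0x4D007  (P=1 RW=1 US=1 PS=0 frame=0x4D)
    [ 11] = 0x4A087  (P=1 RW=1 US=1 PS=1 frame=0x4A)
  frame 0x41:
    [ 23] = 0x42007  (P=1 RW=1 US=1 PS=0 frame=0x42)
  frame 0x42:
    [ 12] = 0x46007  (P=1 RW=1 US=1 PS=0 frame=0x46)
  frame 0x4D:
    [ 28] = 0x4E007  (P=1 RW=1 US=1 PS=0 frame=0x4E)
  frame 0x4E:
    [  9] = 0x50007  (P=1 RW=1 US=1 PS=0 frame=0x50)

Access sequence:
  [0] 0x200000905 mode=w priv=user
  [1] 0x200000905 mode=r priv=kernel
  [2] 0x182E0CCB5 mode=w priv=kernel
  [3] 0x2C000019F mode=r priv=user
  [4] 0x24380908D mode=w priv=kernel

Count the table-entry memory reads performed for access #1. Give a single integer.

Walk each access:
#0 VA=0x200000905 (w,user):
  lvl0: tbl 0x3D, slot 8 ⇒ 0x3F087 (P1/RW1/US1/PS1)
  ✓ 0x3F905 (huge @L0)  — 1 lookups
#1 VA=0x200000905 (r,kernel):
  TLB hit vpn=0x200000 → PA=0x3F905
#2 VA=0x182E0CCB5 (w,kernel):
  lvl0: tbl 0x3D, slot 6 ⇒ 0x41007 (P1/RW1/US1/PS0)
  lvl1: tbl 0x41, slot 23 ⇒ 0x42007 (P1/RW1/US1/PS0)
  lvl2: tbl 0x42, slot 12 ⇒ 0x46007 (P1/RW1/US1/PS0)
  ✓ 0x46CB5  — 3 lookups
#3 VA=0x2C000019F (r,user):
  lvl0: tbl 0x3D, slot 11 ⇒ 0x4A087 (P1/RW1/US1/PS1)
  ✓ 0x4A19F (huge @L0)  — 1 lookups
#4 VA=0x24380908D (w,kernel):
  lvl0: tbl 0x3D, slot 9 ⇒ 0x4D007 (P1/RW1/US1/PS0)
  lvl1: tbl 0x4D, slot 28 ⇒ 0x4E007 (P1/RW1/US1/PS0)
  lvl2: tbl 0x4E, slot 9 ⇒ 0x50007 (P1/RW1/US1/PS0)
  ✓ 0x5008D  — 3 lookups

Entries read for #1: 0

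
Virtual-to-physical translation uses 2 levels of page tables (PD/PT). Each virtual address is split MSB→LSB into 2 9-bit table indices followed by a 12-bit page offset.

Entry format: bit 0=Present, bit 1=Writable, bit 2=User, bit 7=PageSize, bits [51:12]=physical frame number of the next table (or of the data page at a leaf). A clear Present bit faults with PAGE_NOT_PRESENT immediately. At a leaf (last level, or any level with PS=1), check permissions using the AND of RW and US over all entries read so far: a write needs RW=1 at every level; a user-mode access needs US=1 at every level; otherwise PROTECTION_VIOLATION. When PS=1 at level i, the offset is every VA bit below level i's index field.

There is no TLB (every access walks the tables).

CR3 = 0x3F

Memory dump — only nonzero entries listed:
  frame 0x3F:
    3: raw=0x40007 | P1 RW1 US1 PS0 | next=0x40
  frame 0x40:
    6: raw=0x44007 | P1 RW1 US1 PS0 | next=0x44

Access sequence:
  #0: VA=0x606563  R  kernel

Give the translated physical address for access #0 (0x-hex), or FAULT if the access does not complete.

Trace:
#0 VA=0x606563 (r,kernel):
  L0: frame=0x3F idx=3 entry=0x40007 [P=1 RW=1 US=1 PS=0]
  L1: frame=0x40 idx=6 entry=0x44007 [P=1 RW=1 US=1 PS=0]
  → PA=0x44563  (2 entries read)

Access #0 PA: 0x44563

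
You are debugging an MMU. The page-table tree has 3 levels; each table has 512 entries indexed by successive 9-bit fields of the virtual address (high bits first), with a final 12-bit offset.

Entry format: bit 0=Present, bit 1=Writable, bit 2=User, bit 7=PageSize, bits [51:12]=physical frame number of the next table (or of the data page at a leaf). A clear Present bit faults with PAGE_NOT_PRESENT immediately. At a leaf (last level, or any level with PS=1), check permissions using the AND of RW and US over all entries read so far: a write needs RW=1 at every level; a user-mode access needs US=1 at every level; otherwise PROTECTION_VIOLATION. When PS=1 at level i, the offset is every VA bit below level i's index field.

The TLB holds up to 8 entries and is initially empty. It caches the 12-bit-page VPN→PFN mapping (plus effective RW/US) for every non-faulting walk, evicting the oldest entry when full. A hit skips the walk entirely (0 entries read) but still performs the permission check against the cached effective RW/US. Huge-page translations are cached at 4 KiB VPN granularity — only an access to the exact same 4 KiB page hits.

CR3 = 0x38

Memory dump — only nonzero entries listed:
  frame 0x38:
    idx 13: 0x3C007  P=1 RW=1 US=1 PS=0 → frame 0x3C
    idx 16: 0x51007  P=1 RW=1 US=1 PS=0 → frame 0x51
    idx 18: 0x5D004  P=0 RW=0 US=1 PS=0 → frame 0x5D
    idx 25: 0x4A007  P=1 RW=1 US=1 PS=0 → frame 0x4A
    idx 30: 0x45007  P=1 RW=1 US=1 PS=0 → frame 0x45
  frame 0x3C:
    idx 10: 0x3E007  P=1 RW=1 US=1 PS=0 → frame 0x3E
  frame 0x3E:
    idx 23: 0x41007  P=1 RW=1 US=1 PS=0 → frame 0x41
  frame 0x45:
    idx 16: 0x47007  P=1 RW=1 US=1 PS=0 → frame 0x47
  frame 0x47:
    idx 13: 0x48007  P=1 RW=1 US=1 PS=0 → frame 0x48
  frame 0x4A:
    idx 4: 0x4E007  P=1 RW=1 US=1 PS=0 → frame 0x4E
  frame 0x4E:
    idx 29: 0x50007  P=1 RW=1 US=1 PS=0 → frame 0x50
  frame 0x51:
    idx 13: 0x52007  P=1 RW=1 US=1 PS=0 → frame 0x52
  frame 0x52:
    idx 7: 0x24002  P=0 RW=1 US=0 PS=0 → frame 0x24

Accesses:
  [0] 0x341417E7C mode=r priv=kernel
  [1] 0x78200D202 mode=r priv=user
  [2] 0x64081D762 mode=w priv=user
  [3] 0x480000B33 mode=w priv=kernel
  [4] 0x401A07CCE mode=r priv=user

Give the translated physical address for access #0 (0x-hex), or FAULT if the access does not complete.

Trace:
#0 VA=0x341417E7C (r,kernel):
  [0] read 0x38 idx=13: raw=0x3C007 flags P=1 W=1 U=1 S=0
  [1] read 0x3C idx=10: raw=0x3E007 flags P=1 W=1 U=1 S=0
  [2] read 0x3E idx=23: raw=0x41007 flags P=1 W=1 U=1 S=0
  → PA=0x41E7C  (3 entries read)
#1 VA=0x78200D202 (r,user):
  [0] read 0x38 idx=30: raw=0x45007 flags P=1 W=1 U=1 S=0
  [1] read 0x45 idx=16: raw=0x47007 flags P=1 W=1 U=1 S=0
  [2] read 0x47 idx=13: raw=0x48007 flags P=1 W=1 U=1 S=0
  → PA=0x48202  (3 entries read)
#2 VA=0x64081D762 (w,user):
  [0] read 0x38 idx=25: raw=0x4A007 flags P=1 W=1 U=1 S=0
  [1] read 0x4A idx=4: raw=0x4E007 flags P=1 W=1 U=1 S=0
  [2] read 0x4E idx=29: raw=0x50007 flags P=1 W=1 U=1 S=0
  → PA=0x50762  (3 entries read)
#3 VA=0x480000B33 (w,kernel):
  [0] read 0x38 idx=18: raw=0x5D004 flags P=0 W=0 U=1 S=0
  ⇒ fault: PAGE_NOT_PRESENT  — 1 lookups
#4 VA=0x401A07CCE (r,user):
  [0] read 0x38 idx=16: raw=0x51007 flags P=1 W=1 U=1 S=0
  [1] read 0x51 idx=13: raw=0x52007 flags P=1 W=1 U=1 S=0
  [2] read 0x52 idx=7: raw=0x24002 flags P=0 W=1 U=0 S=0
  ⇒ fault: PAGE_NOT_PRESENT  — 3 lookups

Access #0 PA: 0x41E7C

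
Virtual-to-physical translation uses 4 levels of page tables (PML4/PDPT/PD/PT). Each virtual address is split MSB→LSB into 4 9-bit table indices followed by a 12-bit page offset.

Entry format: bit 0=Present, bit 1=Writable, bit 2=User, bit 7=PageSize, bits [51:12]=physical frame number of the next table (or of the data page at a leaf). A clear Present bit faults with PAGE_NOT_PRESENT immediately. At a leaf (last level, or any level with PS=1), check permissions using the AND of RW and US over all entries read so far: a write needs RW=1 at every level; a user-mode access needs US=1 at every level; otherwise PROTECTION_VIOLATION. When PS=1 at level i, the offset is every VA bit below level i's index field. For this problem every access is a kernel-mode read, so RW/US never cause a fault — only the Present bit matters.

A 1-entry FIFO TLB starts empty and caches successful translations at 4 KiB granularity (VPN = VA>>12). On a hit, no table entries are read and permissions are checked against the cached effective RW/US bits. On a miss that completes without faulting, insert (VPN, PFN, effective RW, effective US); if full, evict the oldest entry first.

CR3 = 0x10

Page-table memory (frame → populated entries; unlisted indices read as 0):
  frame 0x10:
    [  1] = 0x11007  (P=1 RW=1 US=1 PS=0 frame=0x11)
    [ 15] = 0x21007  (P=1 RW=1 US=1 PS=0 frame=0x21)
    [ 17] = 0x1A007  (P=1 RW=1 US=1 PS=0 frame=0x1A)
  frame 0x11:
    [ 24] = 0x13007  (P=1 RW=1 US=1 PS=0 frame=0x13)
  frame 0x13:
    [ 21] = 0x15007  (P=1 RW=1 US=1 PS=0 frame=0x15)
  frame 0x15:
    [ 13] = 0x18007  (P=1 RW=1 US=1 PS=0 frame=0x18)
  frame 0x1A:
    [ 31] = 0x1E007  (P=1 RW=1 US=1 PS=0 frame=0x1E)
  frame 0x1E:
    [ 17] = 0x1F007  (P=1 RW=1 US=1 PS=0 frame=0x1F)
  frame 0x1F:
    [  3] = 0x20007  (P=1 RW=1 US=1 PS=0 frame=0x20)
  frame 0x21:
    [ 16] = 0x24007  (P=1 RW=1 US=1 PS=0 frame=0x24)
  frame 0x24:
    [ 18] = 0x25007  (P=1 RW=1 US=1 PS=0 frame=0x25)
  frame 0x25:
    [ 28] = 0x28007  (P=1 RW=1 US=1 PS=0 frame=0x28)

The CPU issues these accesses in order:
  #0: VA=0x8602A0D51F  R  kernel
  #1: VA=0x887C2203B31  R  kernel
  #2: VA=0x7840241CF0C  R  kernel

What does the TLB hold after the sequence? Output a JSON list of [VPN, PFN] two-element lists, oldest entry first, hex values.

Per-access translation:
#0 VA=0x8602A0D51F (r,kernel):
  L0: frame=0x10 idx=1 entry=0x11007 [P=1 RW=1 US=1 PS=0]
  L1: frame=0x11 idx=24 entry=0x13007 [P=1 RW=1 US=1 PS=0]
  L2: frame=0x13 idx=21 entry=0x15007 [P=1 RW=1 US=1 PS=0]
  L3: frame=0x15 idx=13 entry=0x18007 [P=1 RW=1 US=1 PS=0]
  → PA=0x1851F  (4 entries read)
#1 VA=0x887C2203B31 (r,kernel):
  L0: frame=0x10 idx=17 entry=0x1A007 [P=1 RW=1 US=1 PS=0]
  L1: frame=0x1A idx=31 entry=0x1E007 [P=1 RW=1 US=1 PS=0]
  L2: frame=0x1E idx=17 entry=0x1F007 [P=1 RW=1 US=1 PS=0]
  L3: frame=0x1F idx=3 entry=0x20007 [P=1 RW=1 US=1 PS=0]
  → PA=0x20B31  (4 entries read)
#2 VA=0x7840241CF0C (r,kernel):
  L0: frame=0x10 idx=15 entry=0x21007 [P=1 RW=1 US=1 PS=0]
  L1: frame=0x21 idx=16 entry=0x24007 [P=1 RW=1 US=1 PS=0]
  L2: frame=0x24 idx=18 entry=0x25007 [P=1 RW=1 US=1 PS=0]
  L3: frame=0x25 idx=28 entry=0x28007 [P=1 RW=1 US=1 PS=0]
  → PA=0x28F0C  (4 entries read)

TLB: [["0x7840241C", "0x28"]]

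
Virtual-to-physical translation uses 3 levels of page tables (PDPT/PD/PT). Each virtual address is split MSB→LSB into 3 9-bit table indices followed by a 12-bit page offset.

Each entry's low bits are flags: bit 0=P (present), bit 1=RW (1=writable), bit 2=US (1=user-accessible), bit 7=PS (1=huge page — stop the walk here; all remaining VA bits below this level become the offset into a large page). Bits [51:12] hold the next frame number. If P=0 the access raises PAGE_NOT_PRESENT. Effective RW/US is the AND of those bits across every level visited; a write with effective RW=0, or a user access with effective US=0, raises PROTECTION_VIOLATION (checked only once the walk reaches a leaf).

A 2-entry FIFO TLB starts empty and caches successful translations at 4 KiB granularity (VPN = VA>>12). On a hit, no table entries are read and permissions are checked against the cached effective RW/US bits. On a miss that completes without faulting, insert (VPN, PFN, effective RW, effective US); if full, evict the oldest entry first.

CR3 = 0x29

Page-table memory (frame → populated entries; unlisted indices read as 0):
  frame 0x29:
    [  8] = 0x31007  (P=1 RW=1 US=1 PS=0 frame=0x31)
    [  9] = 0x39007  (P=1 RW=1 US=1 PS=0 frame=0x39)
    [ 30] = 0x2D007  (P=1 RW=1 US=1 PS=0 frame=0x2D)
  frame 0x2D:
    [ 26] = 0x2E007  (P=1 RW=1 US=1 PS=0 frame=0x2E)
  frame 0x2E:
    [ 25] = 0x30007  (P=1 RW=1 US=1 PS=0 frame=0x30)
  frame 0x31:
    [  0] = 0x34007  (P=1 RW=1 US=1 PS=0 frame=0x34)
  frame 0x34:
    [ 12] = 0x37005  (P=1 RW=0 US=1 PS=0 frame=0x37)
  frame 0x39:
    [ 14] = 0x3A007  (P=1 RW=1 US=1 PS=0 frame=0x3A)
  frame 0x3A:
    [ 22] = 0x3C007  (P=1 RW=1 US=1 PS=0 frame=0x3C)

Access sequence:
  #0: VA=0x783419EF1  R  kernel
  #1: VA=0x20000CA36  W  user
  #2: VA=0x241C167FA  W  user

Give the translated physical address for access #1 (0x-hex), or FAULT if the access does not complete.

Walk each access:
#0 VA=0x783419EF1 (r,kernel):
  [0] read 0x29 idx=30: raw=0x2D007 flags P=1 W=1 U=1 S=0
  [1] read 0x2D idx=26: raw=0x2E007 flags P=1 W=1 U=1 S=0
  [2] read 0x2E idx=25: raw=0x30007 flags P=1 W=1 U=1 S=0
  → PA=0x30EF1  (3 entries read)
#1 VA=0x20000CA36 (w,user):
  [0] read 0x29 idx=8: raw=0x31007 flags P=1 W=1 U=1 S=0
  [1] read 0x31 idx=0: raw=0x34007 flags P=1 W=1 U=1 S=0
  [2] read 0x34 idx=12: raw=0x37005 flags P=1 W=0 U=1 S=0
  ⇒ fault: PROTECTION_VIOLATION  — 3 lookups
#2 VA=0x241C167FA (w,user):
  [0] read 0x29 idx=9: raw=0x39007 flags P=1 W=1 U=1 S=0
  [1] read 0x39 idx=14: raw=0x3A007 flags P=1 W=1 U=1 S=0
  [2] read 0x3A idx=22: raw=0x3C007 flags P=1 W=1 U=1 S=0
  → PA=0x3C7FA  (3 entries read)

Access #1 PA: FAULT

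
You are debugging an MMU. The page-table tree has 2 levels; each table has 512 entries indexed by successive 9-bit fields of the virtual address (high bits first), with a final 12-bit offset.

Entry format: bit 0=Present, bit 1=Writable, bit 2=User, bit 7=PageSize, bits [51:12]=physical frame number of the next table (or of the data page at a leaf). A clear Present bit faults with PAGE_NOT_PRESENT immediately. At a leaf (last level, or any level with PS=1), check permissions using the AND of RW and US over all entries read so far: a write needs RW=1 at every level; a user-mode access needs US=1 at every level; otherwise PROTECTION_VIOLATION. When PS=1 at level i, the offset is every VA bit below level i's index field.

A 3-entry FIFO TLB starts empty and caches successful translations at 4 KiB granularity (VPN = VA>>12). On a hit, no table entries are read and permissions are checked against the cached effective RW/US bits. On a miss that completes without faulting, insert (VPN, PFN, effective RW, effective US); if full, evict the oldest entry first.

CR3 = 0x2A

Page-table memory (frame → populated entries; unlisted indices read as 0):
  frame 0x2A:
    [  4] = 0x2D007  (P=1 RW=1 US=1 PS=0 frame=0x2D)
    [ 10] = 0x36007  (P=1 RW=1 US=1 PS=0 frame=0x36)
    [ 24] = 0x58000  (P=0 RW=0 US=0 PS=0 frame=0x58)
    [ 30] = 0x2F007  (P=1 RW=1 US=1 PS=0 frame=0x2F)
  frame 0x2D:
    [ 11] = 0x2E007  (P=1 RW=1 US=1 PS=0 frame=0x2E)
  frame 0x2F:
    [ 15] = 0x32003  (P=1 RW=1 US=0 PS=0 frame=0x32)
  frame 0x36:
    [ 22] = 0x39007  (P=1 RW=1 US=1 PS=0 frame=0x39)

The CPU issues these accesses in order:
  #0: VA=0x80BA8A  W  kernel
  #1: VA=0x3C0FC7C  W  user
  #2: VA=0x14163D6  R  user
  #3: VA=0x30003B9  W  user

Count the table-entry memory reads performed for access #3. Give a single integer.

Per-access translation:
#0 VA=0x80BA8A (w,kernel):
  L0 @0x2A[4] → 0x2D007  P=1,RW=1,US=1,PS=0
  L1 @0x2D[11] → 0x2E007  P=1,RW=1,US=1,PS=0
  ✓ 0x2EA8A  — 2 lookups
#1 VA=0x3C0FC7C (w,user):
  L0 @0x2A[30] → 0x2F007  P=1,RW=1,US=1,PS=0
  L1 @0x2F[15] → 0x32003  P=1,RW=1,US=0,PS=0
  ✗ PROTECTION_VIOLATION  [2 reads]
#2 VA=0x14163D6 (r,user):
  L0 @0x2A[10] → 0x36007  P=1,RW=1,US=1,PS=0
  L1 @0x36[22] → 0x39007  P=1,RW=1,US=1,PS=0
  ✓ 0x393D6  — 2 lookups
#3 VA=0x30003B9 (w,user):
  L0 @0x2A[24] → 0x58000  P=0,RW=0,US=0,PS=0
  ✗ PAGE_NOT_PRESENT  [1 reads]

Entries read for #3: 1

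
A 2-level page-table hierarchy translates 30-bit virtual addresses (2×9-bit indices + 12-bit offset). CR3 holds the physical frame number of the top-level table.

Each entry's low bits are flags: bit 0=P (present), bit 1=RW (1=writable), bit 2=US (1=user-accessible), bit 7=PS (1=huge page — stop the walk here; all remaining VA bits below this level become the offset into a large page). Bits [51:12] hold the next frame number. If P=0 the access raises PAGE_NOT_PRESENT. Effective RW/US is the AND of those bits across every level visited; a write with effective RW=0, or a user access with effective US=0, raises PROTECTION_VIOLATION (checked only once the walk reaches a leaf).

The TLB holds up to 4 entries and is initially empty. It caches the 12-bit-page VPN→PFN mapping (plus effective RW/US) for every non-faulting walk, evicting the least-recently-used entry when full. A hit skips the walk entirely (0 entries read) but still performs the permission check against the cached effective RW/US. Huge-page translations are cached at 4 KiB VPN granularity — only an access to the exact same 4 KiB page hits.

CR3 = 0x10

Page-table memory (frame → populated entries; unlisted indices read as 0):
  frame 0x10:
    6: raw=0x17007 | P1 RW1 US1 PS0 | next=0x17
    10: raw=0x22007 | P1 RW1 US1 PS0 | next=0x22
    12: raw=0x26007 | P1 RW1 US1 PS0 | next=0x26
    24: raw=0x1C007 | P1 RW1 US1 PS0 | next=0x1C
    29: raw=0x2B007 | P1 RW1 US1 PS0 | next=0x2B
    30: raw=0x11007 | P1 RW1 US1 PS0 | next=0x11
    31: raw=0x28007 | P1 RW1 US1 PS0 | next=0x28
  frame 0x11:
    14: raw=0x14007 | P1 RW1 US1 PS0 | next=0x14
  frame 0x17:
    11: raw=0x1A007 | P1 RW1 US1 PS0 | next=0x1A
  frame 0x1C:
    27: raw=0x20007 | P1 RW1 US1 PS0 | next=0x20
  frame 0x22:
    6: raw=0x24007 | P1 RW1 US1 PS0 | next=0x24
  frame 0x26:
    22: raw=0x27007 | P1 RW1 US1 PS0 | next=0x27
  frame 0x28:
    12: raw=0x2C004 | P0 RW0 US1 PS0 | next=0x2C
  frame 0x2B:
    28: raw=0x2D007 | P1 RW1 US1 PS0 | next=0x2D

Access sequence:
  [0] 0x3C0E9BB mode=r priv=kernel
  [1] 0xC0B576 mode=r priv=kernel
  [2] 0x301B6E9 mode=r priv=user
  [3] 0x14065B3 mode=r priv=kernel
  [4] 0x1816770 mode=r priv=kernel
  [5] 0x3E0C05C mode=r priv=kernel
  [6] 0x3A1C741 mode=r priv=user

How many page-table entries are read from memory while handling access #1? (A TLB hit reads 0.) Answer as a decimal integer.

Trace:
#0 VA=0x3C0E9BB (r,kernel):
  lvl0: tbl 0x10, slot 30 ⇒ 0x11007 (P1/RW1/US1/PS0)
  lvl1: tbl 0x11, slot 14 ⇒ 0x14007 (P1/RW1/US1/PS0)
  ✓ 0x149BB  — 2 lookups
#1 VA=0xC0B576 (r,kernel):
  lvl0: tbl 0x10, slot 6 ⇒ 0x17007 (P1/RW1/US1/PS0)
  lvl1: tbl 0x17, slot 11 ⇒ 0x1A007 (P1/RW1/US1/PS0)
  ✓ 0x1A576  — 2 lookups
#2 VA=0x301B6E9 (r,user):
  lvl0: tbl 0x10, slot 24 ⇒ 0x1C007 (P1/RW1/US1/PS0)
  lvl1: tbl 0x1C, slot 27 ⇒ 0x20007 (P1/RW1/US1/PS0)
  ✓ 0x206E9  — 2 lookups
#3 VA=0x14065B3 (r,kernel):
  lvl0: tbl 0x10, slot 10 ⇒ 0x22007 (P1/RW1/US1/PS0)
  lvl1: tbl 0x22, slot 6 ⇒ 0x24007 (P1/RW1/US1/PS0)
  ✓ 0x245B3  — 2 lookups
#4 VA=0x1816770 (r,kernel):
  lvl0: tbl 0x10, slot 12 ⇒ 0x26007 (P1/RW1/US1/PS0)
  lvl1: tbl 0x26, slot 22 ⇒ 0x27007 (P1/RW1/US1/PS0)
  ✓ 0x27770  — 2 lookups
#5 VA=0x3E0C05C (r,kernel):
  lvl0: tbl 0x10, slot 31 ⇒ 0x28007 (P1/RW1/US1/PS0)
  lvl1: tbl 0x28, slot 12 ⇒ 0x2C004 (P0/RW0/US1/PS0)
  ⇒ fault: PAGE_NOT_PRESENT  — 2 lookups
#6 VA=0x3A1C741 (r,user):
  lvl0: tbl 0x10, slot 29 ⇒ 0x2B007 (P1/RW1/US1/PS0)
  lvl1: tbl 0x2B, slot 28 ⇒ 0x2D007 (P1/RW1/US1/PS0)
  ✓ 0x2D741  — 2 lookups

Entries read for #1: 2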